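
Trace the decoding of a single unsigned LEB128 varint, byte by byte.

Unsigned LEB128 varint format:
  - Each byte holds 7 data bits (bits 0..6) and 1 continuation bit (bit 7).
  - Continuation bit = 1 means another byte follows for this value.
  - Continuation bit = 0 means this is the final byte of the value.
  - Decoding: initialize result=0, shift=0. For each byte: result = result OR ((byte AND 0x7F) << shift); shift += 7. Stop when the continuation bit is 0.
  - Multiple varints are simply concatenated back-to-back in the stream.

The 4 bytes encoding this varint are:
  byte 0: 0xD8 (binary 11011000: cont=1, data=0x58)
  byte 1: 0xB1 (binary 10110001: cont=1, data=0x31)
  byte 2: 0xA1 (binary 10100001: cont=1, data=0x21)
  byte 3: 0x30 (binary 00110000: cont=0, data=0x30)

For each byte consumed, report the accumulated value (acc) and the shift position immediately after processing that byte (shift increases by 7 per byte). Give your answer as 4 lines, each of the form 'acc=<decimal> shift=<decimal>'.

Answer: acc=88 shift=7
acc=6360 shift=14
acc=547032 shift=21
acc=101210328 shift=28

Derivation:
byte 0=0xD8: payload=0x58=88, contrib = 88<<0 = 88; acc -> 88, shift -> 7
byte 1=0xB1: payload=0x31=49, contrib = 49<<7 = 6272; acc -> 6360, shift -> 14
byte 2=0xA1: payload=0x21=33, contrib = 33<<14 = 540672; acc -> 547032, shift -> 21
byte 3=0x30: payload=0x30=48, contrib = 48<<21 = 100663296; acc -> 101210328, shift -> 28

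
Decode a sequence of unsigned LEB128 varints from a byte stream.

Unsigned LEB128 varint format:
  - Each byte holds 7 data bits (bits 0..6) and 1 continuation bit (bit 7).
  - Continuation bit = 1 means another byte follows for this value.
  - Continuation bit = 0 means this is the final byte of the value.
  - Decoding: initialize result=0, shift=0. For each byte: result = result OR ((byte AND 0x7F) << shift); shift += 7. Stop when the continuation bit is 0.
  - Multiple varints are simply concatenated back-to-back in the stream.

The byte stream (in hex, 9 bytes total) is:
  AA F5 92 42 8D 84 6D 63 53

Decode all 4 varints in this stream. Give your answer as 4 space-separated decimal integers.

  byte[0]=0xAA cont=1 payload=0x2A=42: acc |= 42<<0 -> acc=42 shift=7
  byte[1]=0xF5 cont=1 payload=0x75=117: acc |= 117<<7 -> acc=15018 shift=14
  byte[2]=0x92 cont=1 payload=0x12=18: acc |= 18<<14 -> acc=309930 shift=21
  byte[3]=0x42 cont=0 payload=0x42=66: acc |= 66<<21 -> acc=138721962 shift=28 [end]
Varint 1: bytes[0:4] = AA F5 92 42 -> value 138721962 (4 byte(s))
  byte[4]=0x8D cont=1 payload=0x0D=13: acc |= 13<<0 -> acc=13 shift=7
  byte[5]=0x84 cont=1 payload=0x04=4: acc |= 4<<7 -> acc=525 shift=14
  byte[6]=0x6D cont=0 payload=0x6D=109: acc |= 109<<14 -> acc=1786381 shift=21 [end]
Varint 2: bytes[4:7] = 8D 84 6D -> value 1786381 (3 byte(s))
  byte[7]=0x63 cont=0 payload=0x63=99: acc |= 99<<0 -> acc=99 shift=7 [end]
Varint 3: bytes[7:8] = 63 -> value 99 (1 byte(s))
  byte[8]=0x53 cont=0 payload=0x53=83: acc |= 83<<0 -> acc=83 shift=7 [end]
Varint 4: bytes[8:9] = 53 -> value 83 (1 byte(s))

Answer: 138721962 1786381 99 83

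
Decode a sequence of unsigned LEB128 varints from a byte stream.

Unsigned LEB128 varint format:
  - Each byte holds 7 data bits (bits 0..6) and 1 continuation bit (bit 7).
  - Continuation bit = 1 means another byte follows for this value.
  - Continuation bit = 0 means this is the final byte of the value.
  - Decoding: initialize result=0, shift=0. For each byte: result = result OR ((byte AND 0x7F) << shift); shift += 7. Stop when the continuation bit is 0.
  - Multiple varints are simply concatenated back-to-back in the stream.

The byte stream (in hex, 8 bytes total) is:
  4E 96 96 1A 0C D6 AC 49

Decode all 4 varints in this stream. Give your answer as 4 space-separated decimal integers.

  byte[0]=0x4E cont=0 payload=0x4E=78: acc |= 78<<0 -> acc=78 shift=7 [end]
Varint 1: bytes[0:1] = 4E -> value 78 (1 byte(s))
  byte[1]=0x96 cont=1 payload=0x16=22: acc |= 22<<0 -> acc=22 shift=7
  byte[2]=0x96 cont=1 payload=0x16=22: acc |= 22<<7 -> acc=2838 shift=14
  byte[3]=0x1A cont=0 payload=0x1A=26: acc |= 26<<14 -> acc=428822 shift=21 [end]
Varint 2: bytes[1:4] = 96 96 1A -> value 428822 (3 byte(s))
  byte[4]=0x0C cont=0 payload=0x0C=12: acc |= 12<<0 -> acc=12 shift=7 [end]
Varint 3: bytes[4:5] = 0C -> value 12 (1 byte(s))
  byte[5]=0xD6 cont=1 payload=0x56=86: acc |= 86<<0 -> acc=86 shift=7
  byte[6]=0xAC cont=1 payload=0x2C=44: acc |= 44<<7 -> acc=5718 shift=14
  byte[7]=0x49 cont=0 payload=0x49=73: acc |= 73<<14 -> acc=1201750 shift=21 [end]
Varint 4: bytes[5:8] = D6 AC 49 -> value 1201750 (3 byte(s))

Answer: 78 428822 12 1201750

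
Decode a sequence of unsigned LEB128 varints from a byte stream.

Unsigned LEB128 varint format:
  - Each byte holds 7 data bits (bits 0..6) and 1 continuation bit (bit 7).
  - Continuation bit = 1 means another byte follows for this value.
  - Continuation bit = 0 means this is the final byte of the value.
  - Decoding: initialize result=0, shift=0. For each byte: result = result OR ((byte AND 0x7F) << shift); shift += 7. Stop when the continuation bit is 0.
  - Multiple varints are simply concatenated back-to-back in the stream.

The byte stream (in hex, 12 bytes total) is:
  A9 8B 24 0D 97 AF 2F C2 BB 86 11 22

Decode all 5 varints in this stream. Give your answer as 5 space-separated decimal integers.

Answer: 591273 13 776087 35757506 34

Derivation:
  byte[0]=0xA9 cont=1 payload=0x29=41: acc |= 41<<0 -> acc=41 shift=7
  byte[1]=0x8B cont=1 payload=0x0B=11: acc |= 11<<7 -> acc=1449 shift=14
  byte[2]=0x24 cont=0 payload=0x24=36: acc |= 36<<14 -> acc=591273 shift=21 [end]
Varint 1: bytes[0:3] = A9 8B 24 -> value 591273 (3 byte(s))
  byte[3]=0x0D cont=0 payload=0x0D=13: acc |= 13<<0 -> acc=13 shift=7 [end]
Varint 2: bytes[3:4] = 0D -> value 13 (1 byte(s))
  byte[4]=0x97 cont=1 payload=0x17=23: acc |= 23<<0 -> acc=23 shift=7
  byte[5]=0xAF cont=1 payload=0x2F=47: acc |= 47<<7 -> acc=6039 shift=14
  byte[6]=0x2F cont=0 payload=0x2F=47: acc |= 47<<14 -> acc=776087 shift=21 [end]
Varint 3: bytes[4:7] = 97 AF 2F -> value 776087 (3 byte(s))
  byte[7]=0xC2 cont=1 payload=0x42=66: acc |= 66<<0 -> acc=66 shift=7
  byte[8]=0xBB cont=1 payload=0x3B=59: acc |= 59<<7 -> acc=7618 shift=14
  byte[9]=0x86 cont=1 payload=0x06=6: acc |= 6<<14 -> acc=105922 shift=21
  byte[10]=0x11 cont=0 payload=0x11=17: acc |= 17<<21 -> acc=35757506 shift=28 [end]
Varint 4: bytes[7:11] = C2 BB 86 11 -> value 35757506 (4 byte(s))
  byte[11]=0x22 cont=0 payload=0x22=34: acc |= 34<<0 -> acc=34 shift=7 [end]
Varint 5: bytes[11:12] = 22 -> value 34 (1 byte(s))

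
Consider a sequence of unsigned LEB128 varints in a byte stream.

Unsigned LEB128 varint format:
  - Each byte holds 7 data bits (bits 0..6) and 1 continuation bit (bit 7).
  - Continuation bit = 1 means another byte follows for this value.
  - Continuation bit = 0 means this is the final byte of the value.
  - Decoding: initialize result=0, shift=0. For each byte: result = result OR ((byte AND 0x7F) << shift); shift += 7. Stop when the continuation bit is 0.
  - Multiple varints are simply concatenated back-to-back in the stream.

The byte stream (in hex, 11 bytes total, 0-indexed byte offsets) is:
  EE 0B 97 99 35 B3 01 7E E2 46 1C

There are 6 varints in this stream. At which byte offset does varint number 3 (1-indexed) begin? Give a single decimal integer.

Answer: 5

Derivation:
  byte[0]=0xEE cont=1 payload=0x6E=110: acc |= 110<<0 -> acc=110 shift=7
  byte[1]=0x0B cont=0 payload=0x0B=11: acc |= 11<<7 -> acc=1518 shift=14 [end]
Varint 1: bytes[0:2] = EE 0B -> value 1518 (2 byte(s))
  byte[2]=0x97 cont=1 payload=0x17=23: acc |= 23<<0 -> acc=23 shift=7
  byte[3]=0x99 cont=1 payload=0x19=25: acc |= 25<<7 -> acc=3223 shift=14
  byte[4]=0x35 cont=0 payload=0x35=53: acc |= 53<<14 -> acc=871575 shift=21 [end]
Varint 2: bytes[2:5] = 97 99 35 -> value 871575 (3 byte(s))
  byte[5]=0xB3 cont=1 payload=0x33=51: acc |= 51<<0 -> acc=51 shift=7
  byte[6]=0x01 cont=0 payload=0x01=1: acc |= 1<<7 -> acc=179 shift=14 [end]
Varint 3: bytes[5:7] = B3 01 -> value 179 (2 byte(s))
  byte[7]=0x7E cont=0 payload=0x7E=126: acc |= 126<<0 -> acc=126 shift=7 [end]
Varint 4: bytes[7:8] = 7E -> value 126 (1 byte(s))
  byte[8]=0xE2 cont=1 payload=0x62=98: acc |= 98<<0 -> acc=98 shift=7
  byte[9]=0x46 cont=0 payload=0x46=70: acc |= 70<<7 -> acc=9058 shift=14 [end]
Varint 5: bytes[8:10] = E2 46 -> value 9058 (2 byte(s))
  byte[10]=0x1C cont=0 payload=0x1C=28: acc |= 28<<0 -> acc=28 shift=7 [end]
Varint 6: bytes[10:11] = 1C -> value 28 (1 byte(s))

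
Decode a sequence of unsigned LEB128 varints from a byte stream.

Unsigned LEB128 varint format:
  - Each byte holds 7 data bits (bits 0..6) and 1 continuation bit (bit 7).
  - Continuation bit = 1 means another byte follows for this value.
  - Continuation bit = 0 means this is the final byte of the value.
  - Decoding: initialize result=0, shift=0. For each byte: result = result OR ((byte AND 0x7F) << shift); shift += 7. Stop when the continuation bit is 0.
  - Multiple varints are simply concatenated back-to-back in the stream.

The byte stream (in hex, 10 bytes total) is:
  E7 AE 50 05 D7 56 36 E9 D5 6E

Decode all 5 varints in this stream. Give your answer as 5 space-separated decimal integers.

Answer: 1316711 5 11095 54 1813225

Derivation:
  byte[0]=0xE7 cont=1 payload=0x67=103: acc |= 103<<0 -> acc=103 shift=7
  byte[1]=0xAE cont=1 payload=0x2E=46: acc |= 46<<7 -> acc=5991 shift=14
  byte[2]=0x50 cont=0 payload=0x50=80: acc |= 80<<14 -> acc=1316711 shift=21 [end]
Varint 1: bytes[0:3] = E7 AE 50 -> value 1316711 (3 byte(s))
  byte[3]=0x05 cont=0 payload=0x05=5: acc |= 5<<0 -> acc=5 shift=7 [end]
Varint 2: bytes[3:4] = 05 -> value 5 (1 byte(s))
  byte[4]=0xD7 cont=1 payload=0x57=87: acc |= 87<<0 -> acc=87 shift=7
  byte[5]=0x56 cont=0 payload=0x56=86: acc |= 86<<7 -> acc=11095 shift=14 [end]
Varint 3: bytes[4:6] = D7 56 -> value 11095 (2 byte(s))
  byte[6]=0x36 cont=0 payload=0x36=54: acc |= 54<<0 -> acc=54 shift=7 [end]
Varint 4: bytes[6:7] = 36 -> value 54 (1 byte(s))
  byte[7]=0xE9 cont=1 payload=0x69=105: acc |= 105<<0 -> acc=105 shift=7
  byte[8]=0xD5 cont=1 payload=0x55=85: acc |= 85<<7 -> acc=10985 shift=14
  byte[9]=0x6E cont=0 payload=0x6E=110: acc |= 110<<14 -> acc=1813225 shift=21 [end]
Varint 5: bytes[7:10] = E9 D5 6E -> value 1813225 (3 byte(s))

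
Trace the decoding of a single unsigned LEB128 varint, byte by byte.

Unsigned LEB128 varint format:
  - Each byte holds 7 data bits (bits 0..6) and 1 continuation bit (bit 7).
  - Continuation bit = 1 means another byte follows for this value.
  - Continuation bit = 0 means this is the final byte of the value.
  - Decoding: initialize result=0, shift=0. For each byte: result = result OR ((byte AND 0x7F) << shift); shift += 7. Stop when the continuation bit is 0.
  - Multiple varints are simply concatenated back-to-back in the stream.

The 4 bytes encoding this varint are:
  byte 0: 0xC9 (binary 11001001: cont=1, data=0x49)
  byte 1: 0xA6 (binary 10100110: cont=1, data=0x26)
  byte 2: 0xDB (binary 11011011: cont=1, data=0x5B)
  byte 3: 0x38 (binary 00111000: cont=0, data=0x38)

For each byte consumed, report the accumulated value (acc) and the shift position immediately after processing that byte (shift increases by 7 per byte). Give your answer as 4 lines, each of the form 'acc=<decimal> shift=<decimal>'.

byte 0=0xC9: payload=0x49=73, contrib = 73<<0 = 73; acc -> 73, shift -> 7
byte 1=0xA6: payload=0x26=38, contrib = 38<<7 = 4864; acc -> 4937, shift -> 14
byte 2=0xDB: payload=0x5B=91, contrib = 91<<14 = 1490944; acc -> 1495881, shift -> 21
byte 3=0x38: payload=0x38=56, contrib = 56<<21 = 117440512; acc -> 118936393, shift -> 28

Answer: acc=73 shift=7
acc=4937 shift=14
acc=1495881 shift=21
acc=118936393 shift=28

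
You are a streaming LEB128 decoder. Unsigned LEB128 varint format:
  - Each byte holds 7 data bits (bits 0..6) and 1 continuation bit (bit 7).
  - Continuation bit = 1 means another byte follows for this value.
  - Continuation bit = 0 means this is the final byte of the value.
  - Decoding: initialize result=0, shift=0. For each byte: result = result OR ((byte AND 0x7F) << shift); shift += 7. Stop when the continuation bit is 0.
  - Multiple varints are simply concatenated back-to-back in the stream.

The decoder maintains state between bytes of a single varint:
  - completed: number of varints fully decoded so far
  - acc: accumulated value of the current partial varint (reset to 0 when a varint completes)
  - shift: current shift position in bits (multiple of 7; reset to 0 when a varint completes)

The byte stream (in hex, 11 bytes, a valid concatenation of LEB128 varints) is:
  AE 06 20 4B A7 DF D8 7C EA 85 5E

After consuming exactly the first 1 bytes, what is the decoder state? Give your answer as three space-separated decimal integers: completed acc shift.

byte[0]=0xAE cont=1 payload=0x2E: acc |= 46<<0 -> completed=0 acc=46 shift=7

Answer: 0 46 7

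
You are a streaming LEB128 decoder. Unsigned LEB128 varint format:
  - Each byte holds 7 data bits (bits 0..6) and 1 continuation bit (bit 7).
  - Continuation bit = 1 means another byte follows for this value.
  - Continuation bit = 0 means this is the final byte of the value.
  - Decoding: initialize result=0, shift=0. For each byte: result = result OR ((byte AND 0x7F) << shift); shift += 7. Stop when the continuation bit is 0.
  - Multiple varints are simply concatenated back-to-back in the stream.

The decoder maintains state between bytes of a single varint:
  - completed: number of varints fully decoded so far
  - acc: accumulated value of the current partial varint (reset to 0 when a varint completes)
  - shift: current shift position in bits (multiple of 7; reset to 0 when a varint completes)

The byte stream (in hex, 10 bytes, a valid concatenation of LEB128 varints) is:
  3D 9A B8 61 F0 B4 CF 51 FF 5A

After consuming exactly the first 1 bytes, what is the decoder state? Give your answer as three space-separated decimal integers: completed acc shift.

byte[0]=0x3D cont=0 payload=0x3D: varint #1 complete (value=61); reset -> completed=1 acc=0 shift=0

Answer: 1 0 0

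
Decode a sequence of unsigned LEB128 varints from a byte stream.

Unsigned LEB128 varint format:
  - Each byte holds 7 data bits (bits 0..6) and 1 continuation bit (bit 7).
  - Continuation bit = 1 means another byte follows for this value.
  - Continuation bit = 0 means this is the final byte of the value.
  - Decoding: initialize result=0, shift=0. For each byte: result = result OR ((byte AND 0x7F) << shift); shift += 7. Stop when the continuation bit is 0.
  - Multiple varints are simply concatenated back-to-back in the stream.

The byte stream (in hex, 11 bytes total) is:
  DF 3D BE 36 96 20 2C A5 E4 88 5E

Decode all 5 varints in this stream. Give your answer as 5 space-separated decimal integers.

  byte[0]=0xDF cont=1 payload=0x5F=95: acc |= 95<<0 -> acc=95 shift=7
  byte[1]=0x3D cont=0 payload=0x3D=61: acc |= 61<<7 -> acc=7903 shift=14 [end]
Varint 1: bytes[0:2] = DF 3D -> value 7903 (2 byte(s))
  byte[2]=0xBE cont=1 payload=0x3E=62: acc |= 62<<0 -> acc=62 shift=7
  byte[3]=0x36 cont=0 payload=0x36=54: acc |= 54<<7 -> acc=6974 shift=14 [end]
Varint 2: bytes[2:4] = BE 36 -> value 6974 (2 byte(s))
  byte[4]=0x96 cont=1 payload=0x16=22: acc |= 22<<0 -> acc=22 shift=7
  byte[5]=0x20 cont=0 payload=0x20=32: acc |= 32<<7 -> acc=4118 shift=14 [end]
Varint 3: bytes[4:6] = 96 20 -> value 4118 (2 byte(s))
  byte[6]=0x2C cont=0 payload=0x2C=44: acc |= 44<<0 -> acc=44 shift=7 [end]
Varint 4: bytes[6:7] = 2C -> value 44 (1 byte(s))
  byte[7]=0xA5 cont=1 payload=0x25=37: acc |= 37<<0 -> acc=37 shift=7
  byte[8]=0xE4 cont=1 payload=0x64=100: acc |= 100<<7 -> acc=12837 shift=14
  byte[9]=0x88 cont=1 payload=0x08=8: acc |= 8<<14 -> acc=143909 shift=21
  byte[10]=0x5E cont=0 payload=0x5E=94: acc |= 94<<21 -> acc=197276197 shift=28 [end]
Varint 5: bytes[7:11] = A5 E4 88 5E -> value 197276197 (4 byte(s))

Answer: 7903 6974 4118 44 197276197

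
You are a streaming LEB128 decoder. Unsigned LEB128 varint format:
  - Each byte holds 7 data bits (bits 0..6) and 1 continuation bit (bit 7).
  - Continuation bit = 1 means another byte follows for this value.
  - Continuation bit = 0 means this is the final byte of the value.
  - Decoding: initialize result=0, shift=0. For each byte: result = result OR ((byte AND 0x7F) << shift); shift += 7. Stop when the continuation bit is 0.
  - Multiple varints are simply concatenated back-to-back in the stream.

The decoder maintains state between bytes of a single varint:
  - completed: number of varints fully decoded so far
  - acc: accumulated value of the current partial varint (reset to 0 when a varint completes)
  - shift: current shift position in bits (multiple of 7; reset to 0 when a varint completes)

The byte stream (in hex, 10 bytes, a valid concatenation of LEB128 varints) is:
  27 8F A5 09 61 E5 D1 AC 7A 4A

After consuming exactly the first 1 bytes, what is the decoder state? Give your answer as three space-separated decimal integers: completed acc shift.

Answer: 1 0 0

Derivation:
byte[0]=0x27 cont=0 payload=0x27: varint #1 complete (value=39); reset -> completed=1 acc=0 shift=0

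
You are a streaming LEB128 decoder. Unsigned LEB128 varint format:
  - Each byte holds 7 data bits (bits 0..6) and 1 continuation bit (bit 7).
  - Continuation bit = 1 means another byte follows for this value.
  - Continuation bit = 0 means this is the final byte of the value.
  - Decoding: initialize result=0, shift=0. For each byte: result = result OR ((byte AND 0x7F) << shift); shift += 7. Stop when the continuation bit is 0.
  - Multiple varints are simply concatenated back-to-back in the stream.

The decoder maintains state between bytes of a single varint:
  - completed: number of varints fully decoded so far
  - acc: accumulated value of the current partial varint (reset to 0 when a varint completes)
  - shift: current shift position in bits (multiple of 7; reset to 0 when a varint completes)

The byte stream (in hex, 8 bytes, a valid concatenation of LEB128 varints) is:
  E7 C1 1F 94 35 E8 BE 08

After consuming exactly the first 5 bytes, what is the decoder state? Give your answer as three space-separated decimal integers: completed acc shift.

Answer: 2 0 0

Derivation:
byte[0]=0xE7 cont=1 payload=0x67: acc |= 103<<0 -> completed=0 acc=103 shift=7
byte[1]=0xC1 cont=1 payload=0x41: acc |= 65<<7 -> completed=0 acc=8423 shift=14
byte[2]=0x1F cont=0 payload=0x1F: varint #1 complete (value=516327); reset -> completed=1 acc=0 shift=0
byte[3]=0x94 cont=1 payload=0x14: acc |= 20<<0 -> completed=1 acc=20 shift=7
byte[4]=0x35 cont=0 payload=0x35: varint #2 complete (value=6804); reset -> completed=2 acc=0 shift=0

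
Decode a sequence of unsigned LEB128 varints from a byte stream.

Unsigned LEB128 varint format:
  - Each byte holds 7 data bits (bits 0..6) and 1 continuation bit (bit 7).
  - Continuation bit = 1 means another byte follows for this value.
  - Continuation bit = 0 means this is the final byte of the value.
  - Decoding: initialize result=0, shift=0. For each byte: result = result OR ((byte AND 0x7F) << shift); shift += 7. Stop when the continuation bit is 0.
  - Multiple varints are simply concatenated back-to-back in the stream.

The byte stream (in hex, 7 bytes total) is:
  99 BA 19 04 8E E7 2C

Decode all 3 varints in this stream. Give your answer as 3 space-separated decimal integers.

  byte[0]=0x99 cont=1 payload=0x19=25: acc |= 25<<0 -> acc=25 shift=7
  byte[1]=0xBA cont=1 payload=0x3A=58: acc |= 58<<7 -> acc=7449 shift=14
  byte[2]=0x19 cont=0 payload=0x19=25: acc |= 25<<14 -> acc=417049 shift=21 [end]
Varint 1: bytes[0:3] = 99 BA 19 -> value 417049 (3 byte(s))
  byte[3]=0x04 cont=0 payload=0x04=4: acc |= 4<<0 -> acc=4 shift=7 [end]
Varint 2: bytes[3:4] = 04 -> value 4 (1 byte(s))
  byte[4]=0x8E cont=1 payload=0x0E=14: acc |= 14<<0 -> acc=14 shift=7
  byte[5]=0xE7 cont=1 payload=0x67=103: acc |= 103<<7 -> acc=13198 shift=14
  byte[6]=0x2C cont=0 payload=0x2C=44: acc |= 44<<14 -> acc=734094 shift=21 [end]
Varint 3: bytes[4:7] = 8E E7 2C -> value 734094 (3 byte(s))

Answer: 417049 4 734094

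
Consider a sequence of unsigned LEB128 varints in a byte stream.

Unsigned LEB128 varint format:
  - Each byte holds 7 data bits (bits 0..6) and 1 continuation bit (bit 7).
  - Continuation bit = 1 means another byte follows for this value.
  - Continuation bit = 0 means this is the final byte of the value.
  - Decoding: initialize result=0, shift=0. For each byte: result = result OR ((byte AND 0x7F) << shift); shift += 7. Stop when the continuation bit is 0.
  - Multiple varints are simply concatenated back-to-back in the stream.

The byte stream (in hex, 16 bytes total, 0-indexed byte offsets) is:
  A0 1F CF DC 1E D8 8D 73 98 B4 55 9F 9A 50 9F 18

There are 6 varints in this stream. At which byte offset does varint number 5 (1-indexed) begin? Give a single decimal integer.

  byte[0]=0xA0 cont=1 payload=0x20=32: acc |= 32<<0 -> acc=32 shift=7
  byte[1]=0x1F cont=0 payload=0x1F=31: acc |= 31<<7 -> acc=4000 shift=14 [end]
Varint 1: bytes[0:2] = A0 1F -> value 4000 (2 byte(s))
  byte[2]=0xCF cont=1 payload=0x4F=79: acc |= 79<<0 -> acc=79 shift=7
  byte[3]=0xDC cont=1 payload=0x5C=92: acc |= 92<<7 -> acc=11855 shift=14
  byte[4]=0x1E cont=0 payload=0x1E=30: acc |= 30<<14 -> acc=503375 shift=21 [end]
Varint 2: bytes[2:5] = CF DC 1E -> value 503375 (3 byte(s))
  byte[5]=0xD8 cont=1 payload=0x58=88: acc |= 88<<0 -> acc=88 shift=7
  byte[6]=0x8D cont=1 payload=0x0D=13: acc |= 13<<7 -> acc=1752 shift=14
  byte[7]=0x73 cont=0 payload=0x73=115: acc |= 115<<14 -> acc=1885912 shift=21 [end]
Varint 3: bytes[5:8] = D8 8D 73 -> value 1885912 (3 byte(s))
  byte[8]=0x98 cont=1 payload=0x18=24: acc |= 24<<0 -> acc=24 shift=7
  byte[9]=0xB4 cont=1 payload=0x34=52: acc |= 52<<7 -> acc=6680 shift=14
  byte[10]=0x55 cont=0 payload=0x55=85: acc |= 85<<14 -> acc=1399320 shift=21 [end]
Varint 4: bytes[8:11] = 98 B4 55 -> value 1399320 (3 byte(s))
  byte[11]=0x9F cont=1 payload=0x1F=31: acc |= 31<<0 -> acc=31 shift=7
  byte[12]=0x9A cont=1 payload=0x1A=26: acc |= 26<<7 -> acc=3359 shift=14
  byte[13]=0x50 cont=0 payload=0x50=80: acc |= 80<<14 -> acc=1314079 shift=21 [end]
Varint 5: bytes[11:14] = 9F 9A 50 -> value 1314079 (3 byte(s))
  byte[14]=0x9F cont=1 payload=0x1F=31: acc |= 31<<0 -> acc=31 shift=7
  byte[15]=0x18 cont=0 payload=0x18=24: acc |= 24<<7 -> acc=3103 shift=14 [end]
Varint 6: bytes[14:16] = 9F 18 -> value 3103 (2 byte(s))

Answer: 11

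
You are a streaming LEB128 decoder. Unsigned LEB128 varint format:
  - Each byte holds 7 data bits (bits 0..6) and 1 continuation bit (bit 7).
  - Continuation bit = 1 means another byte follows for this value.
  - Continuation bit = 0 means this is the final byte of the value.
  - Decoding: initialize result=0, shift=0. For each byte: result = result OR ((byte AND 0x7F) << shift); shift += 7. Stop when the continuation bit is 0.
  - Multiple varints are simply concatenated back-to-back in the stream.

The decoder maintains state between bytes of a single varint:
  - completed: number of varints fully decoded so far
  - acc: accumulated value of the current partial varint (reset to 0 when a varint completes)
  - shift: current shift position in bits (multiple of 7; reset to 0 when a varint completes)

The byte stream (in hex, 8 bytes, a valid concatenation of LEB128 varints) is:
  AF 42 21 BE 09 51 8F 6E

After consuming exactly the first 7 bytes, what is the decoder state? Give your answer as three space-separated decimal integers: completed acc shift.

byte[0]=0xAF cont=1 payload=0x2F: acc |= 47<<0 -> completed=0 acc=47 shift=7
byte[1]=0x42 cont=0 payload=0x42: varint #1 complete (value=8495); reset -> completed=1 acc=0 shift=0
byte[2]=0x21 cont=0 payload=0x21: varint #2 complete (value=33); reset -> completed=2 acc=0 shift=0
byte[3]=0xBE cont=1 payload=0x3E: acc |= 62<<0 -> completed=2 acc=62 shift=7
byte[4]=0x09 cont=0 payload=0x09: varint #3 complete (value=1214); reset -> completed=3 acc=0 shift=0
byte[5]=0x51 cont=0 payload=0x51: varint #4 complete (value=81); reset -> completed=4 acc=0 shift=0
byte[6]=0x8F cont=1 payload=0x0F: acc |= 15<<0 -> completed=4 acc=15 shift=7

Answer: 4 15 7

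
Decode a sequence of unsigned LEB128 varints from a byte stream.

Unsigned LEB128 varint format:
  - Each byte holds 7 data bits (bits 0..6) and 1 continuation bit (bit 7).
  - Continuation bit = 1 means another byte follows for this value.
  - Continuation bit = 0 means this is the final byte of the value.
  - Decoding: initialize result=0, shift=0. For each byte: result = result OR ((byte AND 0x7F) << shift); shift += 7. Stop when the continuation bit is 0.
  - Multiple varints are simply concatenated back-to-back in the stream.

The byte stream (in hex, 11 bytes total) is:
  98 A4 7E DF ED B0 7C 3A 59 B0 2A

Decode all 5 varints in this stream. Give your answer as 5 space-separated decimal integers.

Answer: 2069016 260847327 58 89 5424

Derivation:
  byte[0]=0x98 cont=1 payload=0x18=24: acc |= 24<<0 -> acc=24 shift=7
  byte[1]=0xA4 cont=1 payload=0x24=36: acc |= 36<<7 -> acc=4632 shift=14
  byte[2]=0x7E cont=0 payload=0x7E=126: acc |= 126<<14 -> acc=2069016 shift=21 [end]
Varint 1: bytes[0:3] = 98 A4 7E -> value 2069016 (3 byte(s))
  byte[3]=0xDF cont=1 payload=0x5F=95: acc |= 95<<0 -> acc=95 shift=7
  byte[4]=0xED cont=1 payload=0x6D=109: acc |= 109<<7 -> acc=14047 shift=14
  byte[5]=0xB0 cont=1 payload=0x30=48: acc |= 48<<14 -> acc=800479 shift=21
  byte[6]=0x7C cont=0 payload=0x7C=124: acc |= 124<<21 -> acc=260847327 shift=28 [end]
Varint 2: bytes[3:7] = DF ED B0 7C -> value 260847327 (4 byte(s))
  byte[7]=0x3A cont=0 payload=0x3A=58: acc |= 58<<0 -> acc=58 shift=7 [end]
Varint 3: bytes[7:8] = 3A -> value 58 (1 byte(s))
  byte[8]=0x59 cont=0 payload=0x59=89: acc |= 89<<0 -> acc=89 shift=7 [end]
Varint 4: bytes[8:9] = 59 -> value 89 (1 byte(s))
  byte[9]=0xB0 cont=1 payload=0x30=48: acc |= 48<<0 -> acc=48 shift=7
  byte[10]=0x2A cont=0 payload=0x2A=42: acc |= 42<<7 -> acc=5424 shift=14 [end]
Varint 5: bytes[9:11] = B0 2A -> value 5424 (2 byte(s))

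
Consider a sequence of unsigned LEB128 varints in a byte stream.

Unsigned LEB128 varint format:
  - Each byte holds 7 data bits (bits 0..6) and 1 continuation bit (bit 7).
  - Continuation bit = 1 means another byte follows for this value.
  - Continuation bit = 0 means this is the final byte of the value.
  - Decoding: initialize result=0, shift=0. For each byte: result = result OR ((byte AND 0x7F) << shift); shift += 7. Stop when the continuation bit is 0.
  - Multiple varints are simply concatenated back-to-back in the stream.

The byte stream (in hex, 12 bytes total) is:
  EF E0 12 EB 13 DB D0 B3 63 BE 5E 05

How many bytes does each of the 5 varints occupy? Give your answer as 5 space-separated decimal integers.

Answer: 3 2 4 2 1

Derivation:
  byte[0]=0xEF cont=1 payload=0x6F=111: acc |= 111<<0 -> acc=111 shift=7
  byte[1]=0xE0 cont=1 payload=0x60=96: acc |= 96<<7 -> acc=12399 shift=14
  byte[2]=0x12 cont=0 payload=0x12=18: acc |= 18<<14 -> acc=307311 shift=21 [end]
Varint 1: bytes[0:3] = EF E0 12 -> value 307311 (3 byte(s))
  byte[3]=0xEB cont=1 payload=0x6B=107: acc |= 107<<0 -> acc=107 shift=7
  byte[4]=0x13 cont=0 payload=0x13=19: acc |= 19<<7 -> acc=2539 shift=14 [end]
Varint 2: bytes[3:5] = EB 13 -> value 2539 (2 byte(s))
  byte[5]=0xDB cont=1 payload=0x5B=91: acc |= 91<<0 -> acc=91 shift=7
  byte[6]=0xD0 cont=1 payload=0x50=80: acc |= 80<<7 -> acc=10331 shift=14
  byte[7]=0xB3 cont=1 payload=0x33=51: acc |= 51<<14 -> acc=845915 shift=21
  byte[8]=0x63 cont=0 payload=0x63=99: acc |= 99<<21 -> acc=208463963 shift=28 [end]
Varint 3: bytes[5:9] = DB D0 B3 63 -> value 208463963 (4 byte(s))
  byte[9]=0xBE cont=1 payload=0x3E=62: acc |= 62<<0 -> acc=62 shift=7
  byte[10]=0x5E cont=0 payload=0x5E=94: acc |= 94<<7 -> acc=12094 shift=14 [end]
Varint 4: bytes[9:11] = BE 5E -> value 12094 (2 byte(s))
  byte[11]=0x05 cont=0 payload=0x05=5: acc |= 5<<0 -> acc=5 shift=7 [end]
Varint 5: bytes[11:12] = 05 -> value 5 (1 byte(s))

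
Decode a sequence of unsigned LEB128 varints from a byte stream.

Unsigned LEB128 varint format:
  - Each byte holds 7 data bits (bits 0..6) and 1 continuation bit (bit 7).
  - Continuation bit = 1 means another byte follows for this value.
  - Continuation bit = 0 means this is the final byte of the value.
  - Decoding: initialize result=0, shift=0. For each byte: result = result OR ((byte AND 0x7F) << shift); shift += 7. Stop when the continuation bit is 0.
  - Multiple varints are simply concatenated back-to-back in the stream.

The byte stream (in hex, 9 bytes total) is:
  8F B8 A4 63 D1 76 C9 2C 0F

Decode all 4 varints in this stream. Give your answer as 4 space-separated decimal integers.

  byte[0]=0x8F cont=1 payload=0x0F=15: acc |= 15<<0 -> acc=15 shift=7
  byte[1]=0xB8 cont=1 payload=0x38=56: acc |= 56<<7 -> acc=7183 shift=14
  byte[2]=0xA4 cont=1 payload=0x24=36: acc |= 36<<14 -> acc=597007 shift=21
  byte[3]=0x63 cont=0 payload=0x63=99: acc |= 99<<21 -> acc=208215055 shift=28 [end]
Varint 1: bytes[0:4] = 8F B8 A4 63 -> value 208215055 (4 byte(s))
  byte[4]=0xD1 cont=1 payload=0x51=81: acc |= 81<<0 -> acc=81 shift=7
  byte[5]=0x76 cont=0 payload=0x76=118: acc |= 118<<7 -> acc=15185 shift=14 [end]
Varint 2: bytes[4:6] = D1 76 -> value 15185 (2 byte(s))
  byte[6]=0xC9 cont=1 payload=0x49=73: acc |= 73<<0 -> acc=73 shift=7
  byte[7]=0x2C cont=0 payload=0x2C=44: acc |= 44<<7 -> acc=5705 shift=14 [end]
Varint 3: bytes[6:8] = C9 2C -> value 5705 (2 byte(s))
  byte[8]=0x0F cont=0 payload=0x0F=15: acc |= 15<<0 -> acc=15 shift=7 [end]
Varint 4: bytes[8:9] = 0F -> value 15 (1 byte(s))

Answer: 208215055 15185 5705 15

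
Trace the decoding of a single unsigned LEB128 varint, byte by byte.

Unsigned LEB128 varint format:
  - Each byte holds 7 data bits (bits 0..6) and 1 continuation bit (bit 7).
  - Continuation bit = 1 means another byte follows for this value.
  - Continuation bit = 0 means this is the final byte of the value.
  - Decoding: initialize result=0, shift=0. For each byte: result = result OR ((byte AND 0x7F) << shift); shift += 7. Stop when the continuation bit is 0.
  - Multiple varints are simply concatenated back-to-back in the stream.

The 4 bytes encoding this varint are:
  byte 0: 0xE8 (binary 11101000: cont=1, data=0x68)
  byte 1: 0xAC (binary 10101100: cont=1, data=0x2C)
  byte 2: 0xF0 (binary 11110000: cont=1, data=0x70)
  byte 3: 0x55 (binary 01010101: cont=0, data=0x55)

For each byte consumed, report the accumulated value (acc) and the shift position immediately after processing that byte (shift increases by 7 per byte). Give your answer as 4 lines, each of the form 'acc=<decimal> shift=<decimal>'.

Answer: acc=104 shift=7
acc=5736 shift=14
acc=1840744 shift=21
acc=180098664 shift=28

Derivation:
byte 0=0xE8: payload=0x68=104, contrib = 104<<0 = 104; acc -> 104, shift -> 7
byte 1=0xAC: payload=0x2C=44, contrib = 44<<7 = 5632; acc -> 5736, shift -> 14
byte 2=0xF0: payload=0x70=112, contrib = 112<<14 = 1835008; acc -> 1840744, shift -> 21
byte 3=0x55: payload=0x55=85, contrib = 85<<21 = 178257920; acc -> 180098664, shift -> 28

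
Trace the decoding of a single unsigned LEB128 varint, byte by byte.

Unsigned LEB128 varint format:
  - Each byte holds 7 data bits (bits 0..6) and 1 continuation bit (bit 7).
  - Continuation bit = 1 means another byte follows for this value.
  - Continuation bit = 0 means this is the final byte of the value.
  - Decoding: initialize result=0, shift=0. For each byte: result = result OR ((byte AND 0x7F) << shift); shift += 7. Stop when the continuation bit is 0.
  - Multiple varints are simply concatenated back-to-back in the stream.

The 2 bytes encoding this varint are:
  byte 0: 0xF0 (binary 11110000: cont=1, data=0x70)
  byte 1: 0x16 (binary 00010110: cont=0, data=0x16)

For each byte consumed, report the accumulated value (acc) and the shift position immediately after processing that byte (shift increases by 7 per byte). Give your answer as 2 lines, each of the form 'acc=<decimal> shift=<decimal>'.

byte 0=0xF0: payload=0x70=112, contrib = 112<<0 = 112; acc -> 112, shift -> 7
byte 1=0x16: payload=0x16=22, contrib = 22<<7 = 2816; acc -> 2928, shift -> 14

Answer: acc=112 shift=7
acc=2928 shift=14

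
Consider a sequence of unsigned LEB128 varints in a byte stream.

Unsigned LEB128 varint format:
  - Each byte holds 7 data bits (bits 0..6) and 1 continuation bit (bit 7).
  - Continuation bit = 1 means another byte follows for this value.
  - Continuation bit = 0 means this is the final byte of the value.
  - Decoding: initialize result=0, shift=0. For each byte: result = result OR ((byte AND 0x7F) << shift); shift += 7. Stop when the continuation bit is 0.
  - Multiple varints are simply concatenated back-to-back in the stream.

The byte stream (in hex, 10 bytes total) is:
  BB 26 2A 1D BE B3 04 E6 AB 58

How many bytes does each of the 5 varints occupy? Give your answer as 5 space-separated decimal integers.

  byte[0]=0xBB cont=1 payload=0x3B=59: acc |= 59<<0 -> acc=59 shift=7
  byte[1]=0x26 cont=0 payload=0x26=38: acc |= 38<<7 -> acc=4923 shift=14 [end]
Varint 1: bytes[0:2] = BB 26 -> value 4923 (2 byte(s))
  byte[2]=0x2A cont=0 payload=0x2A=42: acc |= 42<<0 -> acc=42 shift=7 [end]
Varint 2: bytes[2:3] = 2A -> value 42 (1 byte(s))
  byte[3]=0x1D cont=0 payload=0x1D=29: acc |= 29<<0 -> acc=29 shift=7 [end]
Varint 3: bytes[3:4] = 1D -> value 29 (1 byte(s))
  byte[4]=0xBE cont=1 payload=0x3E=62: acc |= 62<<0 -> acc=62 shift=7
  byte[5]=0xB3 cont=1 payload=0x33=51: acc |= 51<<7 -> acc=6590 shift=14
  byte[6]=0x04 cont=0 payload=0x04=4: acc |= 4<<14 -> acc=72126 shift=21 [end]
Varint 4: bytes[4:7] = BE B3 04 -> value 72126 (3 byte(s))
  byte[7]=0xE6 cont=1 payload=0x66=102: acc |= 102<<0 -> acc=102 shift=7
  byte[8]=0xAB cont=1 payload=0x2B=43: acc |= 43<<7 -> acc=5606 shift=14
  byte[9]=0x58 cont=0 payload=0x58=88: acc |= 88<<14 -> acc=1447398 shift=21 [end]
Varint 5: bytes[7:10] = E6 AB 58 -> value 1447398 (3 byte(s))

Answer: 2 1 1 3 3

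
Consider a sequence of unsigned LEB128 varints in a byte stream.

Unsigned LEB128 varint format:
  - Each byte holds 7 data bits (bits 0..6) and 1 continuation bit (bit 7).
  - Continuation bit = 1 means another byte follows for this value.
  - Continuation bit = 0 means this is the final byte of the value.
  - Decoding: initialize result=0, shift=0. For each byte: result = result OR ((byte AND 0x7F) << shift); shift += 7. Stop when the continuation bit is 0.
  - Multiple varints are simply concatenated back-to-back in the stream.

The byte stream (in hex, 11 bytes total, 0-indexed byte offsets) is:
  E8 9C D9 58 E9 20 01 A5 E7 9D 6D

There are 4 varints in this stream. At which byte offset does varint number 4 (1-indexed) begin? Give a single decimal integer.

Answer: 7

Derivation:
  byte[0]=0xE8 cont=1 payload=0x68=104: acc |= 104<<0 -> acc=104 shift=7
  byte[1]=0x9C cont=1 payload=0x1C=28: acc |= 28<<7 -> acc=3688 shift=14
  byte[2]=0xD9 cont=1 payload=0x59=89: acc |= 89<<14 -> acc=1461864 shift=21
  byte[3]=0x58 cont=0 payload=0x58=88: acc |= 88<<21 -> acc=186011240 shift=28 [end]
Varint 1: bytes[0:4] = E8 9C D9 58 -> value 186011240 (4 byte(s))
  byte[4]=0xE9 cont=1 payload=0x69=105: acc |= 105<<0 -> acc=105 shift=7
  byte[5]=0x20 cont=0 payload=0x20=32: acc |= 32<<7 -> acc=4201 shift=14 [end]
Varint 2: bytes[4:6] = E9 20 -> value 4201 (2 byte(s))
  byte[6]=0x01 cont=0 payload=0x01=1: acc |= 1<<0 -> acc=1 shift=7 [end]
Varint 3: bytes[6:7] = 01 -> value 1 (1 byte(s))
  byte[7]=0xA5 cont=1 payload=0x25=37: acc |= 37<<0 -> acc=37 shift=7
  byte[8]=0xE7 cont=1 payload=0x67=103: acc |= 103<<7 -> acc=13221 shift=14
  byte[9]=0x9D cont=1 payload=0x1D=29: acc |= 29<<14 -> acc=488357 shift=21
  byte[10]=0x6D cont=0 payload=0x6D=109: acc |= 109<<21 -> acc=229077925 shift=28 [end]
Varint 4: bytes[7:11] = A5 E7 9D 6D -> value 229077925 (4 byte(s))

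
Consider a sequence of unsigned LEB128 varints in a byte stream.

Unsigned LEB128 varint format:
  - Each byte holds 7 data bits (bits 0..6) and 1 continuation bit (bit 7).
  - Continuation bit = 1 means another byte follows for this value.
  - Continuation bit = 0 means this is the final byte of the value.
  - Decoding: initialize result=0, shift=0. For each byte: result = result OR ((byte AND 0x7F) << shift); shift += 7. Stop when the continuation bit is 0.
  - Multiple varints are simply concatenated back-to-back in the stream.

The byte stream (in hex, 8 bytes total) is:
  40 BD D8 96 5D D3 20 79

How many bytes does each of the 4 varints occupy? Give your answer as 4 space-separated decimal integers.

Answer: 1 4 2 1

Derivation:
  byte[0]=0x40 cont=0 payload=0x40=64: acc |= 64<<0 -> acc=64 shift=7 [end]
Varint 1: bytes[0:1] = 40 -> value 64 (1 byte(s))
  byte[1]=0xBD cont=1 payload=0x3D=61: acc |= 61<<0 -> acc=61 shift=7
  byte[2]=0xD8 cont=1 payload=0x58=88: acc |= 88<<7 -> acc=11325 shift=14
  byte[3]=0x96 cont=1 payload=0x16=22: acc |= 22<<14 -> acc=371773 shift=21
  byte[4]=0x5D cont=0 payload=0x5D=93: acc |= 93<<21 -> acc=195406909 shift=28 [end]
Varint 2: bytes[1:5] = BD D8 96 5D -> value 195406909 (4 byte(s))
  byte[5]=0xD3 cont=1 payload=0x53=83: acc |= 83<<0 -> acc=83 shift=7
  byte[6]=0x20 cont=0 payload=0x20=32: acc |= 32<<7 -> acc=4179 shift=14 [end]
Varint 3: bytes[5:7] = D3 20 -> value 4179 (2 byte(s))
  byte[7]=0x79 cont=0 payload=0x79=121: acc |= 121<<0 -> acc=121 shift=7 [end]
Varint 4: bytes[7:8] = 79 -> value 121 (1 byte(s))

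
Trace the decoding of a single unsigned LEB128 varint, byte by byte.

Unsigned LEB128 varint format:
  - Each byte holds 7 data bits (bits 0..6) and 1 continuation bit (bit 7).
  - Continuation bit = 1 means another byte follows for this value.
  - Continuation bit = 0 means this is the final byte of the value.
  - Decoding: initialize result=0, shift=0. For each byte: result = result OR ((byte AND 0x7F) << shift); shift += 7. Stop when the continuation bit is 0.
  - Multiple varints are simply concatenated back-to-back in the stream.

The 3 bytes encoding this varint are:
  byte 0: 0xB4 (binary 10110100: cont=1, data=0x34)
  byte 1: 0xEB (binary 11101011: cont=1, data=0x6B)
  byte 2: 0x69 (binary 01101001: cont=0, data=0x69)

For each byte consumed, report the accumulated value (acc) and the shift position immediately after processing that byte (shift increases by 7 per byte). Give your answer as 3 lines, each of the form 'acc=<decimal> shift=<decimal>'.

Answer: acc=52 shift=7
acc=13748 shift=14
acc=1734068 shift=21

Derivation:
byte 0=0xB4: payload=0x34=52, contrib = 52<<0 = 52; acc -> 52, shift -> 7
byte 1=0xEB: payload=0x6B=107, contrib = 107<<7 = 13696; acc -> 13748, shift -> 14
byte 2=0x69: payload=0x69=105, contrib = 105<<14 = 1720320; acc -> 1734068, shift -> 21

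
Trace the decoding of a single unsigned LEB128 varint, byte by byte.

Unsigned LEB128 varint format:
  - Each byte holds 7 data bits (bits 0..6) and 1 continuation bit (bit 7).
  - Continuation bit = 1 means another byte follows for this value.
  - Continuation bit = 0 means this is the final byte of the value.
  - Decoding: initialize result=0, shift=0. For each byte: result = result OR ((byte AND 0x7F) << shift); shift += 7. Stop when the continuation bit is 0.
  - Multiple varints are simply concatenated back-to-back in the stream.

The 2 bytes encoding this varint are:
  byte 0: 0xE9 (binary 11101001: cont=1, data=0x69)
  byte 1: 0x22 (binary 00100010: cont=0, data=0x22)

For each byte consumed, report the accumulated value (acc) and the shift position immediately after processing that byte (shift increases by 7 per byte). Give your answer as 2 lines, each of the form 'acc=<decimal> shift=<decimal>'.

byte 0=0xE9: payload=0x69=105, contrib = 105<<0 = 105; acc -> 105, shift -> 7
byte 1=0x22: payload=0x22=34, contrib = 34<<7 = 4352; acc -> 4457, shift -> 14

Answer: acc=105 shift=7
acc=4457 shift=14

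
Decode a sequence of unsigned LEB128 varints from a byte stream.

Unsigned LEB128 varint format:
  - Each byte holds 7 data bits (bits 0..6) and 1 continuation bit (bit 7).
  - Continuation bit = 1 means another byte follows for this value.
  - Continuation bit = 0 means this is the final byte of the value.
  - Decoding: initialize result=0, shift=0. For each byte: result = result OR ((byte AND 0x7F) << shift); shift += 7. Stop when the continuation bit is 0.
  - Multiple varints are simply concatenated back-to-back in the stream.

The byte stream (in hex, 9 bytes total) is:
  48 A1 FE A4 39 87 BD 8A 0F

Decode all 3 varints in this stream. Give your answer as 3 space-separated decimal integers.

  byte[0]=0x48 cont=0 payload=0x48=72: acc |= 72<<0 -> acc=72 shift=7 [end]
Varint 1: bytes[0:1] = 48 -> value 72 (1 byte(s))
  byte[1]=0xA1 cont=1 payload=0x21=33: acc |= 33<<0 -> acc=33 shift=7
  byte[2]=0xFE cont=1 payload=0x7E=126: acc |= 126<<7 -> acc=16161 shift=14
  byte[3]=0xA4 cont=1 payload=0x24=36: acc |= 36<<14 -> acc=605985 shift=21
  byte[4]=0x39 cont=0 payload=0x39=57: acc |= 57<<21 -> acc=120143649 shift=28 [end]
Varint 2: bytes[1:5] = A1 FE A4 39 -> value 120143649 (4 byte(s))
  byte[5]=0x87 cont=1 payload=0x07=7: acc |= 7<<0 -> acc=7 shift=7
  byte[6]=0xBD cont=1 payload=0x3D=61: acc |= 61<<7 -> acc=7815 shift=14
  byte[7]=0x8A cont=1 payload=0x0A=10: acc |= 10<<14 -> acc=171655 shift=21
  byte[8]=0x0F cont=0 payload=0x0F=15: acc |= 15<<21 -> acc=31628935 shift=28 [end]
Varint 3: bytes[5:9] = 87 BD 8A 0F -> value 31628935 (4 byte(s))

Answer: 72 120143649 31628935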